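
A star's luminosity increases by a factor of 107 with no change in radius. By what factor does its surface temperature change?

factor ≈ 3.22

P ∝ T⁴ ⇒ T ∝ P^(1/4), so T scales by (107)^(1/4) = 3.22.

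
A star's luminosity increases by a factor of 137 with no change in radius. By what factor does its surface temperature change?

P ∝ T⁴ ⇒ T ∝ P^(1/4), so T scales by (137)^(1/4) = 3.42.

factor ≈ 3.42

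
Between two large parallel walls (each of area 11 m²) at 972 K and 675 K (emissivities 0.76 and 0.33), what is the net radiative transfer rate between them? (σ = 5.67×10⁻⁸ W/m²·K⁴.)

For two large parallel gray plates, q = σ(T₁⁴ − T₂⁴) / (1/ε₁ + 1/ε₂ − 1).
1/ε₁ + 1/ε₂ − 1 = 1/0.76 + 1/0.33 − 1 = 3.346.
T₁⁴ − T₂⁴ = 8.93×10^11 − 2.08×10^11 = 6.85×10^11 K⁴.
q = 5.67×10⁻⁸ × 6.85×10^11 / 3.346 = 11600 W/m².
Q = q·A = 11600 × 11 = 1.28×10^5 W.

Q ≈ 1.28×10^5 W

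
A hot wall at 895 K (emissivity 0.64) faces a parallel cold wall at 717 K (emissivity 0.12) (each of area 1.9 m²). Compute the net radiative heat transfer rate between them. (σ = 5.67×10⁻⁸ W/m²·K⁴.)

For two large parallel gray plates, q = σ(T₁⁴ − T₂⁴) / (1/ε₁ + 1/ε₂ − 1).
1/ε₁ + 1/ε₂ − 1 = 1/0.64 + 1/0.12 − 1 = 8.896.
T₁⁴ − T₂⁴ = 6.42×10^11 − 2.64×10^11 = 3.77×10^11 K⁴.
q = 5.67×10⁻⁸ × 3.77×10^11 / 8.896 = 2410 W/m².
Q = q·A = 2410 × 1.9 = 4570 W.

Q ≈ 4570 W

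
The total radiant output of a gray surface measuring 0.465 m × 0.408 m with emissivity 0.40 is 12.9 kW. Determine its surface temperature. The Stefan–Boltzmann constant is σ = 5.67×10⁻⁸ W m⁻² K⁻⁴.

A = 0.465 × 0.408 = 0.190 m².
From P = εσAT⁴, T = (P / εσA)^(1/4) = (12900 / (0.40 × 5.67×10⁻⁸ × 0.190))^(1/4).
T = (3.00×10^12)^(1/4) = 1320 K.

T ≈ 1320 K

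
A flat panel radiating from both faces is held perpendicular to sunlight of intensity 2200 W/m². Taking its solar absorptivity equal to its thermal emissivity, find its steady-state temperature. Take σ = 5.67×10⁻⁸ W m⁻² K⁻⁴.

T ≈ 373 K

Absorbed flux αS = emitted flux 2εσT⁴ per unit area; with α = ε this gives T = (S/2σ)^(1/4).
T = (2200 / (2 × 5.67×10⁻⁸))^(1/4) = (1.94×10^10)^(1/4).
T = 373 K.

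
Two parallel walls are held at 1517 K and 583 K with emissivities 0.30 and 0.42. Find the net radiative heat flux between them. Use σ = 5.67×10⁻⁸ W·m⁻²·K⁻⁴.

For two large parallel gray plates, q = σ(T₁⁴ − T₂⁴) / (1/ε₁ + 1/ε₂ − 1).
1/ε₁ + 1/ε₂ − 1 = 1/0.30 + 1/0.42 − 1 = 4.714.
T₁⁴ − T₂⁴ = 5.30×10^12 − 1.16×10^11 = 5.18×10^12 K⁴.
q = 5.67×10⁻⁸ × 5.18×10^12 / 4.714 = 62300 W/m².

q ≈ 62300 W/m²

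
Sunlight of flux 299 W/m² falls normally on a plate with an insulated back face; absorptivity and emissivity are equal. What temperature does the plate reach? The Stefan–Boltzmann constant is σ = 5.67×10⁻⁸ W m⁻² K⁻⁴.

Absorbed flux αS = emitted flux εσT⁴ (one radiating face); with α = ε, T = (S/σ)^(1/4).
T = (299 / 5.67×10⁻⁸)^(1/4) = (5.27×10^9)^(1/4).
T = 269 K.

T ≈ 269 K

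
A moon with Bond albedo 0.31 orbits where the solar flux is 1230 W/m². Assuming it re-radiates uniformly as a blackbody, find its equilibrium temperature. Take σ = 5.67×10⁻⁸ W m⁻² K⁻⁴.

Power absorbed = (1−a)S·πR²; power emitted = 4πR²σT⁴. Equating and cancelling πR²:
T = ((1−a)S / 4σ)^(1/4) = (849 / (4 × 5.67×10⁻⁸))^(1/4) = (3.74×10^9)^(1/4).
T = 247 K.

T ≈ 247 K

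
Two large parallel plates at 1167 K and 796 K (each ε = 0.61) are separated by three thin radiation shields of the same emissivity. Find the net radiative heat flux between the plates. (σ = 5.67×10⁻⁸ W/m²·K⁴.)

Each of the 4 gaps contributes resistance (2/ε − 1) = 2/0.61 − 1 = 2.279; total = 9.115.
q = σ(T₁⁴ − T₂⁴) / 9.115 = 5.67×10⁻⁸ × 1.45×10^12 / 9.115 = 9040 W/m².

q ≈ 9040 W/m²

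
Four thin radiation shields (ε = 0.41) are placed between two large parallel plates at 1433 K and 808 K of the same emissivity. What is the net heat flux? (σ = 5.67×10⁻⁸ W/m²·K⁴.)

Each of the 5 gaps contributes resistance (2/ε − 1) = 2/0.41 − 1 = 3.878; total = 19.39.
q = σ(T₁⁴ − T₂⁴) / 19.39 = 5.67×10⁻⁸ × 3.79×10^12 / 19.39 = 11100 W/m².

q ≈ 11100 W/m²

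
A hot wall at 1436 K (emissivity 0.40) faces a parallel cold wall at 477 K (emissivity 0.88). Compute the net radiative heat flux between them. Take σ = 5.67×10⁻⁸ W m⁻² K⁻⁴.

For two large parallel gray plates, q = σ(T₁⁴ − T₂⁴) / (1/ε₁ + 1/ε₂ − 1).
1/ε₁ + 1/ε₂ − 1 = 1/0.40 + 1/0.88 − 1 = 2.636.
T₁⁴ − T₂⁴ = 4.25×10^12 − 5.18×10^10 = 4.20×10^12 K⁴.
q = 5.67×10⁻⁸ × 4.20×10^12 / 2.636 = 90300 W/m².

q ≈ 90300 W/m²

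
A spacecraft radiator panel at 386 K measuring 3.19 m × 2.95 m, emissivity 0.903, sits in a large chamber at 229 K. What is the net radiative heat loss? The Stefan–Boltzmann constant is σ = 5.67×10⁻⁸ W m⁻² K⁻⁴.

Q ≈ 9370 W

A = 3.19 × 2.95 = 9.41 m².
Q = εσA(T⁴ − T_s⁴). T⁴ − T_s⁴ = (386)⁴ − (229)⁴ = 2.22×10^10 − 2.75×10^9 = 1.94×10^10 K⁴.
Q = 0.903 × 5.67×10⁻⁸ × 9.41 × 1.94×10^10 = 9370 W.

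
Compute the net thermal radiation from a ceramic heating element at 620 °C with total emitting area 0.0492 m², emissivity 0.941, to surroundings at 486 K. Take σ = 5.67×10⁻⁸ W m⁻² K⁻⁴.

Convert: 620 °C = 893 K.
Q = εσA(T⁴ − T_s⁴). T⁴ − T_s⁴ = (893)⁴ − (486)⁴ = 6.36×10^11 − 5.58×10^10 = 5.80×10^11 K⁴.
Q = 0.941 × 5.67×10⁻⁸ × 0.0492 × 5.80×10^11 = 1520 W.

Q ≈ 1520 W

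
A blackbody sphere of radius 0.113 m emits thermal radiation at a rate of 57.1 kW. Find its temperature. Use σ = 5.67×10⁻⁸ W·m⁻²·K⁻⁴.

A = 4πr² = 4π × (0.113)² = 0.160 m².
From P = σAT⁴, T = (P / σA)^(1/4) = (57100 / (5.67×10⁻⁸ × 0.160))^(1/4).
T = (6.28×10^12)^(1/4) = 1580 K.

T ≈ 1580 K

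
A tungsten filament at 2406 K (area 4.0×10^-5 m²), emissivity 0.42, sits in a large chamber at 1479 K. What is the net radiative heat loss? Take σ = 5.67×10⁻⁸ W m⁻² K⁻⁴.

Q ≈ 27.4 W

Q = εσA(T⁴ − T_s⁴). T⁴ − T_s⁴ = (2406)⁴ − (1479)⁴ = 3.35×10^13 − 4.78×10^12 = 2.87×10^13 K⁴.
Q = 0.42 × 5.67×10⁻⁸ × 4.00×10^-5 × 2.87×10^13 = 27.4 W.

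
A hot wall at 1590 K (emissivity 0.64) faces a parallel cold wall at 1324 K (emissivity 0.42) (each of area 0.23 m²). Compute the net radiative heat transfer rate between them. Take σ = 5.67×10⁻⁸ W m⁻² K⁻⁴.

For two large parallel gray plates, q = σ(T₁⁴ − T₂⁴) / (1/ε₁ + 1/ε₂ − 1).
1/ε₁ + 1/ε₂ − 1 = 1/0.64 + 1/0.42 − 1 = 2.943.
T₁⁴ − T₂⁴ = 6.39×10^12 − 3.07×10^12 = 3.32×10^12 K⁴.
q = 5.67×10⁻⁸ × 3.32×10^12 / 2.943 = 63900 W/m².
Q = q·A = 63900 × 0.23 = 14700 W.

Q ≈ 14700 W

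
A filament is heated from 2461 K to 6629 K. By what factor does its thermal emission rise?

P ∝ T⁴, so the ratio is (6629/2461)⁴ = (2.694)⁴ = 52.6.

ratio ≈ 52.6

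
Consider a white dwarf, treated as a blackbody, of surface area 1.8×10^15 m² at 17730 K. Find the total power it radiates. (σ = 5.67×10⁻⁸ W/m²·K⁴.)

P = σAT⁴ = 5.67×10⁻⁸ × 1.80×10^15 × (17730)⁴ = 5.67×10⁻⁸ × 1.80×10^15 × 9.88×10^16.
P = 1.01×10^25 W.

P ≈ 1.01×10^25 W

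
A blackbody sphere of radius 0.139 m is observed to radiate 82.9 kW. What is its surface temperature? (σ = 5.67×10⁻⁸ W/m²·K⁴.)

T ≈ 1570 K

A = 4πr² = 4π × (0.139)² = 0.243 m².
From P = σAT⁴, T = (P / σA)^(1/4) = (82900 / (5.67×10⁻⁸ × 0.243))^(1/4).
T = (6.02×10^12)^(1/4) = 1570 K.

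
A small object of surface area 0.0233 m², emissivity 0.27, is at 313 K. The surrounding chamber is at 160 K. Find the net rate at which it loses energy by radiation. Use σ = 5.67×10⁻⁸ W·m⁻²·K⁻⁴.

Q ≈ 3.19 W

Q = εσA(T⁴ − T_s⁴). T⁴ − T_s⁴ = (313)⁴ − (160)⁴ = 9.60×10^9 − 6.55×10^8 = 8.94×10^9 K⁴.
Q = 0.27 × 5.67×10⁻⁸ × 0.0233 × 8.94×10^9 = 3.19 W.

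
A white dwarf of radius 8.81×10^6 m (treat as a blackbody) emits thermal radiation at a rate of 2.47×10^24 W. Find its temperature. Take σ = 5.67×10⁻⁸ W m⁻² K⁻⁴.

A = 4πr² = 4π × (8.81×10^6)² = 9.75×10^14 m².
From P = σAT⁴, T = (P / σA)^(1/4) = (2.47×10^24 / (5.67×10⁻⁸ × 9.75×10^14))^(1/4).
T = (4.47×10^16)^(1/4) = 14500 K.

T ≈ 14500 K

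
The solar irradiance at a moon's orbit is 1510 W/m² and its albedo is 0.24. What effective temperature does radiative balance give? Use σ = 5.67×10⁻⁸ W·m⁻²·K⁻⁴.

Power absorbed = (1−a)S·πR²; power emitted = 4πR²σT⁴. Equating and cancelling πR²:
T = ((1−a)S / 4σ)^(1/4) = (1150 / (4 × 5.67×10⁻⁸))^(1/4) = (5.06×10^9)^(1/4).
T = 267 K.

T ≈ 267 K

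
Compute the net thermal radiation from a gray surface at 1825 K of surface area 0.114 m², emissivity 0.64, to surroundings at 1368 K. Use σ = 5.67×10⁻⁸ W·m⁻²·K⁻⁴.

Q = εσA(T⁴ − T_s⁴). T⁴ − T_s⁴ = (1825)⁴ − (1368)⁴ = 1.11×10^13 − 3.50×10^12 = 7.59×10^12 K⁴.
Q = 0.64 × 5.67×10⁻⁸ × 0.114 × 7.59×10^12 = 31400 W.

Q ≈ 31400 W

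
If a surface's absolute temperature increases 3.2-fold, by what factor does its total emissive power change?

P ∝ T⁴, so the power scales as (3.2)⁴ = 105.

factor ≈ 105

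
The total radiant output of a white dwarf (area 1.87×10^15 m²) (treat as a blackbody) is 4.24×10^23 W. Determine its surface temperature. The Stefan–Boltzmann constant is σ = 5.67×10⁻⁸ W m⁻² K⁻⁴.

T ≈ 7950 K

From P = σAT⁴, T = (P / σA)^(1/4) = (4.24×10^23 / (5.67×10⁻⁸ × 1.87×10^15))^(1/4).
T = (4.00×10^15)^(1/4) = 7950 K.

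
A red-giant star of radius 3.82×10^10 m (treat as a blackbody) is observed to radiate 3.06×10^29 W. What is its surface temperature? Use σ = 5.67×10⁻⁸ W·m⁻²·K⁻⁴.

A = 4πr² = 4π × (3.82×10^10)² = 1.83×10^22 m².
From P = σAT⁴, T = (P / σA)^(1/4) = (3.06×10^29 / (5.67×10⁻⁸ × 1.83×10^22))^(1/4).
T = (2.94×10^14)^(1/4) = 4140 K.

T ≈ 4140 K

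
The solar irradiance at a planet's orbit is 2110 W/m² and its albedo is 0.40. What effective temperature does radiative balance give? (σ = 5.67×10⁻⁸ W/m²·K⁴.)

Power absorbed = (1−a)S·πR²; power emitted = 4πR²σT⁴. Equating and cancelling πR²:
T = ((1−a)S / 4σ)^(1/4) = (1270 / (4 × 5.67×10⁻⁸))^(1/4) = (5.58×10^9)^(1/4).
T = 273 K.

T ≈ 273 K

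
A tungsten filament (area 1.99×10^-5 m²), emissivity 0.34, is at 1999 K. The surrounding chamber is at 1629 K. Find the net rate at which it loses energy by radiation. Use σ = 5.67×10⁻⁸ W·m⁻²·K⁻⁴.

Q ≈ 3.42 W

Q = εσA(T⁴ − T_s⁴). T⁴ − T_s⁴ = (1999)⁴ − (1629)⁴ = 1.60×10^13 − 7.04×10^12 = 8.93×10^12 K⁴.
Q = 0.34 × 5.67×10⁻⁸ × 1.99×10^-5 × 8.93×10^12 = 3.42 W.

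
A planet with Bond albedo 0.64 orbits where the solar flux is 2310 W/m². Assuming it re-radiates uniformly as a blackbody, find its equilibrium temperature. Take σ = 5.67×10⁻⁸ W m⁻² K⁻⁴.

T ≈ 246 K

Power absorbed = (1−a)S·πR²; power emitted = 4πR²σT⁴. Equating and cancelling πR²:
T = ((1−a)S / 4σ)^(1/4) = (832 / (4 × 5.67×10⁻⁸))^(1/4) = (3.67×10^9)^(1/4).
T = 246 K.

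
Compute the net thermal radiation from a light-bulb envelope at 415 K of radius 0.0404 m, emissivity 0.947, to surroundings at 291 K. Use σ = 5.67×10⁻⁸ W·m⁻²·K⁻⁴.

A = 4πr² = 4π × (0.0404)² = 0.0205 m².
Q = εσA(T⁴ − T_s⁴). T⁴ − T_s⁴ = (415)⁴ − (291)⁴ = 2.97×10^10 − 7.17×10^9 = 2.25×10^10 K⁴.
Q = 0.947 × 5.67×10⁻⁸ × 0.0205 × 2.25×10^10 = 24.8 W.

Q ≈ 24.8 W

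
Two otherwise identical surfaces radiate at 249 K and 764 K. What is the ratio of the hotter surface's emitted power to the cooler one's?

ratio ≈ 88.6

P ∝ T⁴, so the ratio is (764/249)⁴ = (3.068)⁴ = 88.6.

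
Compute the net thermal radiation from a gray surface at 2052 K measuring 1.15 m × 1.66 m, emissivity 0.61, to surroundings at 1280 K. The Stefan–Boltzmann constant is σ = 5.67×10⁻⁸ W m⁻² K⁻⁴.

A = 1.15 × 1.66 = 1.91 m².
Q = εσA(T⁴ − T_s⁴). T⁴ − T_s⁴ = (2052)⁴ − (1280)⁴ = 1.77×10^13 − 2.68×10^12 = 1.50×10^13 K⁴.
Q = 0.61 × 5.67×10⁻⁸ × 1.91 × 1.50×10^13 = 9.93×10^5 W.

Q ≈ 9.93×10^5 W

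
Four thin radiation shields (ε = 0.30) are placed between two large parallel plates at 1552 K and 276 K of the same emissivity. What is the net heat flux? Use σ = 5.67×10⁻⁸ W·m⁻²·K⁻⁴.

q ≈ 11600 W/m²

Each of the 5 gaps contributes resistance (2/ε − 1) = 2/0.30 − 1 = 5.667; total = 28.33.
q = σ(T₁⁴ − T₂⁴) / 28.33 = 5.67×10⁻⁸ × 5.80×10^12 / 28.33 = 11600 W/m².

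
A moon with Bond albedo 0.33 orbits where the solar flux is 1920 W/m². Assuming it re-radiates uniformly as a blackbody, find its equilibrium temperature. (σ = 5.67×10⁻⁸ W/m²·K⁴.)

T ≈ 274 K

Power absorbed = (1−a)S·πR²; power emitted = 4πR²σT⁴. Equating and cancelling πR²:
T = ((1−a)S / 4σ)^(1/4) = (1290 / (4 × 5.67×10⁻⁸))^(1/4) = (5.67×10^9)^(1/4).
T = 274 K.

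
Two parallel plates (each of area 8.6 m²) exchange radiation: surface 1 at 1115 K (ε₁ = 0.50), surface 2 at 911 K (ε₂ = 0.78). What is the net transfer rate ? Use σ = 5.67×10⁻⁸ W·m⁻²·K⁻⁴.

Q ≈ 1.83×10^5 W

For two large parallel gray plates, q = σ(T₁⁴ − T₂⁴) / (1/ε₁ + 1/ε₂ − 1).
1/ε₁ + 1/ε₂ − 1 = 1/0.50 + 1/0.78 − 1 = 2.282.
T₁⁴ − T₂⁴ = 1.55×10^12 − 6.89×10^11 = 8.57×10^11 K⁴.
q = 5.67×10⁻⁸ × 8.57×10^11 / 2.282 = 21300 W/m².
Q = q·A = 21300 × 8.6 = 1.83×10^5 W.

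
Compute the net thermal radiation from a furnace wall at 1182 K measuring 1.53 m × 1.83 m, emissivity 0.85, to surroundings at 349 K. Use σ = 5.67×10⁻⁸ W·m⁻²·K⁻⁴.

A = 1.53 × 1.83 = 2.80 m².
Q = εσA(T⁴ − T_s⁴). T⁴ − T_s⁴ = (1182)⁴ − (349)⁴ = 1.95×10^12 − 1.48×10^10 = 1.94×10^12 K⁴.
Q = 0.85 × 5.67×10⁻⁸ × 2.80 × 1.94×10^12 = 2.61×10^5 W.

Q ≈ 2.61×10^5 W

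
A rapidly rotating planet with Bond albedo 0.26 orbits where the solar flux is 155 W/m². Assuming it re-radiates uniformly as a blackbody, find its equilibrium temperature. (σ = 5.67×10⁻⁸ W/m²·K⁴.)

Power absorbed = (1−a)S·πR²; power emitted = 4πR²σT⁴. Equating and cancelling πR²:
T = ((1−a)S / 4σ)^(1/4) = (115 / (4 × 5.67×10⁻⁸))^(1/4) = (5.06×10^8)^(1/4).
T = 150 K.

T ≈ 150 K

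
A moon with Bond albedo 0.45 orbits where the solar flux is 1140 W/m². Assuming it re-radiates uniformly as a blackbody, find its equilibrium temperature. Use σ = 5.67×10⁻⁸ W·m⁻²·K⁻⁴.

T ≈ 229 K

Power absorbed = (1−a)S·πR²; power emitted = 4πR²σT⁴. Equating and cancelling πR²:
T = ((1−a)S / 4σ)^(1/4) = (627 / (4 × 5.67×10⁻⁸))^(1/4) = (2.76×10^9)^(1/4).
T = 229 K.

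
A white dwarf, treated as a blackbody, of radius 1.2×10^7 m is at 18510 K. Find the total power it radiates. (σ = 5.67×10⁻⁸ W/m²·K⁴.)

A = 4πr² = 4π × (1.2×10^7)² = 1.81×10^15 m².
P = σAT⁴ = 5.67×10⁻⁸ × 1.81×10^15 × (18510)⁴ = 5.67×10⁻⁸ × 1.81×10^15 × 1.17×10^17.
P = 1.20×10^25 W.

P ≈ 1.20×10^25 W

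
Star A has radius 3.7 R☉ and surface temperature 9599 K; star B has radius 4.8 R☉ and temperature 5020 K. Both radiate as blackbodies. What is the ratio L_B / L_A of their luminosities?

L = 4πR²σT⁴ ∝ R²T⁴, so L_B/L_A = (4.8/3.7)² × (5020/9599)⁴ = 1.68 × 0.0748 = 0.126.

L_B/L_A ≈ 0.126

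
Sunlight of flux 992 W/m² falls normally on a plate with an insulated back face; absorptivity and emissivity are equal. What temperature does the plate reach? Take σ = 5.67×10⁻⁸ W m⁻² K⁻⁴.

T ≈ 364 K

Absorbed flux αS = emitted flux εσT⁴ (one radiating face); with α = ε, T = (S/σ)^(1/4).
T = (992 / 5.67×10⁻⁸)^(1/4) = (1.75×10^10)^(1/4).
T = 364 K.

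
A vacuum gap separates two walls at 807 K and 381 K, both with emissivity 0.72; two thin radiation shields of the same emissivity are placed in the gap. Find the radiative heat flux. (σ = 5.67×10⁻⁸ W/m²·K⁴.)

Each of the 3 gaps contributes resistance (2/ε − 1) = 2/0.72 − 1 = 1.778; total = 5.333.
q = σ(T₁⁴ − T₂⁴) / 5.333 = 5.67×10⁻⁸ × 4.03×10^11 / 5.333 = 4280 W/m².

q ≈ 4280 W/m²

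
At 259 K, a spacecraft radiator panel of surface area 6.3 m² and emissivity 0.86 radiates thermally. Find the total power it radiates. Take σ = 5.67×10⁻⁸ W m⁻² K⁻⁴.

P = εσAT⁴ = 0.86 × 5.67×10⁻⁸ × 6.30 × (259)⁴ = 0.86 × 5.67×10⁻⁸ × 6.30 × 4.50×10^9.
P = 1380 W.

P ≈ 1380 W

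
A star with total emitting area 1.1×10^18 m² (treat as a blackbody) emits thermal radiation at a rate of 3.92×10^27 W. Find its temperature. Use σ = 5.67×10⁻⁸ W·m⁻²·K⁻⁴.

From P = σAT⁴, T = (P / σA)^(1/4) = (3.92×10^27 / (5.67×10⁻⁸ × 1.10×10^18))^(1/4).
T = (6.29×10^16)^(1/4) = 15800 K.

T ≈ 15800 K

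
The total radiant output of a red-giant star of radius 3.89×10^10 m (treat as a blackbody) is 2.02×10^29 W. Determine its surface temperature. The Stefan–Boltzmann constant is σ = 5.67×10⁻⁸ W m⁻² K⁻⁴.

A = 4πr² = 4π × (3.89×10^10)² = 1.90×10^22 m².
From P = σAT⁴, T = (P / σA)^(1/4) = (2.02×10^29 / (5.67×10⁻⁸ × 1.90×10^22))^(1/4).
T = (1.87×10^14)^(1/4) = 3700 K.

T ≈ 3700 K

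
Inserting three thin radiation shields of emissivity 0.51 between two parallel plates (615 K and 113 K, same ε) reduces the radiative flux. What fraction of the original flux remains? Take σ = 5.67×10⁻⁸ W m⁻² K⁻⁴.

ratio ≈ 0.250

With N identical shields there are N+1 = 4 gaps in series, each with the same radiative resistance, so the flux falls to 1/(N+1) of its unshielded value.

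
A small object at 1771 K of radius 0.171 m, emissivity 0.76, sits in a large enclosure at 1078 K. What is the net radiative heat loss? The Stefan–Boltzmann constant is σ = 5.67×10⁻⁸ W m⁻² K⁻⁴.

Q ≈ 1.34×10^5 W

A = 4πr² = 4π × (0.171)² = 0.367 m².
Q = εσA(T⁴ − T_s⁴). T⁴ − T_s⁴ = (1771)⁴ − (1078)⁴ = 9.84×10^12 − 1.35×10^12 = 8.49×10^12 K⁴.
Q = 0.76 × 5.67×10⁻⁸ × 0.367 × 8.49×10^12 = 1.34×10^5 W.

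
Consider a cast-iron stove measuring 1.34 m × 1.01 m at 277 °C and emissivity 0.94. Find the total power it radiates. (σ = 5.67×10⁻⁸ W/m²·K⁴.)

P ≈ 6600 W

A = 1.34 × 1.01 = 1.35 m².
277 °C = 550 K.
Stefan–Boltzmann: P = εσAT⁴ = 0.94 × 5.67×10⁻⁸ × 1.35 × (550)⁴ = 0.94 × 5.67×10⁻⁸ × 1.35 × 9.15×10^10.
P = 6600 W.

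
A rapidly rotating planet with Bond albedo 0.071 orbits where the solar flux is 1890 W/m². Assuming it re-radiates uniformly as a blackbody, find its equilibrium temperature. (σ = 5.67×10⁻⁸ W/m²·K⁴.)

T ≈ 297 K

Power absorbed = (1−a)S·πR²; power emitted = 4πR²σT⁴. Equating and cancelling πR²:
T = ((1−a)S / 4σ)^(1/4) = (1760 / (4 × 5.67×10⁻⁸))^(1/4) = (7.74×10^9)^(1/4).
T = 297 K.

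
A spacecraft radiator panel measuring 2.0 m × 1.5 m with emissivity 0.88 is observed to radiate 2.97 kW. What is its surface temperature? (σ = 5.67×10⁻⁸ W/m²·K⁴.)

A = 2.0 × 1.5 = 3.00 m².
From P = εσAT⁴, T = (P / εσA)^(1/4) = (2970 / (0.88 × 5.67×10⁻⁸ × 3.00))^(1/4).
T = (1.98×10^10)^(1/4) = 375 K.

T ≈ 375 K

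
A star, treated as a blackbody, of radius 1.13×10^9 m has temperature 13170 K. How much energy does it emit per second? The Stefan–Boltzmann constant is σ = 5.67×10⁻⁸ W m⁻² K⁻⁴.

P ≈ 2.74×10^28 W

A = 4πr² = 4π × (1.13×10^9)² = 1.60×10^19 m².
P = σAT⁴ = 5.67×10⁻⁸ × 1.60×10^19 × (13170)⁴ = 5.67×10⁻⁸ × 1.60×10^19 × 3.01×10^16.
P = 2.74×10^28 W.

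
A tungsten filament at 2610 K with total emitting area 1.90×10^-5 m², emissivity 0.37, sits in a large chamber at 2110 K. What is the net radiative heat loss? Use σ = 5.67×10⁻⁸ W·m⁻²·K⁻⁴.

Q = εσA(T⁴ − T_s⁴). T⁴ − T_s⁴ = (2610)⁴ − (2110)⁴ = 4.64×10^13 − 1.98×10^13 = 2.66×10^13 K⁴.
Q = 0.37 × 5.67×10⁻⁸ × 1.90×10^-5 × 2.66×10^13 = 10.6 W.

Q ≈ 10.6 W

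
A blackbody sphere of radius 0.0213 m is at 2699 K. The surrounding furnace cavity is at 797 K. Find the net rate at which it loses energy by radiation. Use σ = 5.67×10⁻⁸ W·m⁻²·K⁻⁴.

A = 4πr² = 4π × (0.0213)² = 5.70×10^-3 m².
Q = σA(T⁴ − T_s⁴). T⁴ − T_s⁴ = (2699)⁴ − (797)⁴ = 5.31×10^13 − 4.03×10^11 = 5.27×10^13 K⁴.
Q = 5.67×10⁻⁸ × 5.70×10^-3 × 5.27×10^13 = 17000 W.

Q ≈ 17000 W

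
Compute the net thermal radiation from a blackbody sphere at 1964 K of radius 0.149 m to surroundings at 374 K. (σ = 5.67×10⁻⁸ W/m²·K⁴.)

Q ≈ 2.35×10^5 W

A = 4πr² = 4π × (0.149)² = 0.279 m².
Q = σA(T⁴ − T_s⁴). T⁴ − T_s⁴ = (1964)⁴ − (374)⁴ = 1.49×10^13 − 1.96×10^10 = 1.49×10^13 K⁴.
Q = 5.67×10⁻⁸ × 0.279 × 1.49×10^13 = 2.35×10^5 W.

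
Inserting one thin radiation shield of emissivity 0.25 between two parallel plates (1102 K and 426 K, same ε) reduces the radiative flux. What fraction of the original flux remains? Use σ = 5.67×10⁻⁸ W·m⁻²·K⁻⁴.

With N identical shields there are N+1 = 2 gaps in series, each with the same radiative resistance, so the flux falls to 1/(N+1) of its unshielded value.

ratio ≈ 0.500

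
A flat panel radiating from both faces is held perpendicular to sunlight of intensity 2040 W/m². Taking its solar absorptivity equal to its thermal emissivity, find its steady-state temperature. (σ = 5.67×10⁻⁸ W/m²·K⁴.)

T ≈ 366 K

Absorbed flux αS = emitted flux 2εσT⁴ per unit area; with α = ε this gives T = (S/2σ)^(1/4).
T = (2040 / (2 × 5.67×10⁻⁸))^(1/4) = (1.80×10^10)^(1/4).
T = 366 K.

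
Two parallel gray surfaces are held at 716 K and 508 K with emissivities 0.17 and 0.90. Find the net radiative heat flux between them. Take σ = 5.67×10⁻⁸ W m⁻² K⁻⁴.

q ≈ 1860 W/m²

For two large parallel gray plates, q = σ(T₁⁴ − T₂⁴) / (1/ε₁ + 1/ε₂ − 1).
1/ε₁ + 1/ε₂ − 1 = 1/0.17 + 1/0.90 − 1 = 5.993.
T₁⁴ − T₂⁴ = 2.63×10^11 − 6.66×10^10 = 1.96×10^11 K⁴.
q = 5.67×10⁻⁸ × 1.96×10^11 / 5.993 = 1860 W/m².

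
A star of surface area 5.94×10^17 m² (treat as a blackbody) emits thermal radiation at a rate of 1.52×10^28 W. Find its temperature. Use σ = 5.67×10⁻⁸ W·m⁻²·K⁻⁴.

T ≈ 25900 K

From P = σAT⁴, T = (P / σA)^(1/4) = (1.52×10^28 / (5.67×10⁻⁸ × 5.94×10^17))^(1/4).
T = (4.51×10^17)^(1/4) = 25900 K.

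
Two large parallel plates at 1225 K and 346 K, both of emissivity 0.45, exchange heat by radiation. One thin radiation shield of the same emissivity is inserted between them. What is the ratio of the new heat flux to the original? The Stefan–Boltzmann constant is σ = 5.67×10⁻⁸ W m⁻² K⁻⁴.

ratio ≈ 0.500

With N identical shields there are N+1 = 2 gaps in series, each with the same radiative resistance, so the flux falls to 1/(N+1) of its unshielded value.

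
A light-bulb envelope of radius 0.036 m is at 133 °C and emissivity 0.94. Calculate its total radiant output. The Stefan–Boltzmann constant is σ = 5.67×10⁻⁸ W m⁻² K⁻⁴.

A = 4πr² = 4π × (0.036)² = 0.0163 m².
133 °C = 406 K.
Stefan–Boltzmann: P = εσAT⁴ = 0.94 × 5.67×10⁻⁸ × 0.0163 × (406)⁴ = 0.94 × 5.67×10⁻⁸ × 0.0163 × 2.72×10^10.
P = 23.6 W.

P ≈ 23.6 W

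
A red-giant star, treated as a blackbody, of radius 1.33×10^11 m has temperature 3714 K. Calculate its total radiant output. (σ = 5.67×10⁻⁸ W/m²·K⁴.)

P ≈ 2.40×10^30 W

A = 4πr² = 4π × (1.33×10^11)² = 2.22×10^23 m².
P = σAT⁴ = 5.67×10⁻⁸ × 2.22×10^23 × (3714)⁴ = 5.67×10⁻⁸ × 2.22×10^23 × 1.90×10^14.
P = 2.40×10^30 W.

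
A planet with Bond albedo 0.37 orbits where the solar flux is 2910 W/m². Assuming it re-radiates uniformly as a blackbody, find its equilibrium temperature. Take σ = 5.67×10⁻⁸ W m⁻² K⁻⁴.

Power absorbed = (1−a)S·πR²; power emitted = 4πR²σT⁴. Equating and cancelling πR²:
T = ((1−a)S / 4σ)^(1/4) = (1830 / (4 × 5.67×10⁻⁸))^(1/4) = (8.08×10^9)^(1/4).
T = 300 K.

T ≈ 300 K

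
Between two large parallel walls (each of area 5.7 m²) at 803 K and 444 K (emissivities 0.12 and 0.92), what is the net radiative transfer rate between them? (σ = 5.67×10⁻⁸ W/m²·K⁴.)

For two large parallel gray plates, q = σ(T₁⁴ − T₂⁴) / (1/ε₁ + 1/ε₂ − 1).
1/ε₁ + 1/ε₂ − 1 = 1/0.12 + 1/0.92 − 1 = 8.420.
T₁⁴ − T₂⁴ = 4.16×10^11 − 3.89×10^10 = 3.77×10^11 K⁴.
q = 5.67×10⁻⁸ × 3.77×10^11 / 8.420 = 2540 W/m².
Q = q·A = 2540 × 5.7 = 14500 W.

Q ≈ 14500 W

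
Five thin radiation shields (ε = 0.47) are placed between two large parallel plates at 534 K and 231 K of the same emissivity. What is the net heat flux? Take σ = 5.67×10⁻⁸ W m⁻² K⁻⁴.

q ≈ 228 W/m²

Each of the 6 gaps contributes resistance (2/ε − 1) = 2/0.47 − 1 = 3.255; total = 19.53.
q = σ(T₁⁴ − T₂⁴) / 19.53 = 5.67×10⁻⁸ × 7.85×10^10 / 19.53 = 228 W/m².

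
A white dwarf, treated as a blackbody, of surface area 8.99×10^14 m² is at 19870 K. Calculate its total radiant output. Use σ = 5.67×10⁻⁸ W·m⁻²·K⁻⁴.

P = σAT⁴ = 5.67×10⁻⁸ × 8.99×10^14 × (19870)⁴ = 5.67×10⁻⁸ × 8.99×10^14 × 1.56×10^17.
P = 7.95×10^24 W.

P ≈ 7.95×10^24 W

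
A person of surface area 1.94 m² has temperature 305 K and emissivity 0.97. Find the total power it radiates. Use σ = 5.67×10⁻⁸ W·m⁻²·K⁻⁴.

P = εσAT⁴ = 0.97 × 5.67×10⁻⁸ × 1.94 × (305)⁴ = 0.97 × 5.67×10⁻⁸ × 1.94 × 8.65×10^9.
P = 923 W.

P ≈ 923 W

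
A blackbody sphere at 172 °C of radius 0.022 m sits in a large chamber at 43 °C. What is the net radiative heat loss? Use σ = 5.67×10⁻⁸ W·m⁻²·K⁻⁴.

Q ≈ 10.1 W

A = 4πr² = 4π × (0.022)² = 6.08×10^-3 m².
Convert: 172 °C = 445 K; 43 °C = 316 K.
Q = σA(T⁴ − T_s⁴). T⁴ − T_s⁴ = (445)⁴ − (316)⁴ = 3.92×10^10 − 9.97×10^9 = 2.92×10^10 K⁴.
Q = 5.67×10⁻⁸ × 6.08×10^-3 × 2.92×10^10 = 10.1 W.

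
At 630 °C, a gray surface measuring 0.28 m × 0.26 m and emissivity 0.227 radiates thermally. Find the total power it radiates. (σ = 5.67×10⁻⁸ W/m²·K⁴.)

A = 0.28 × 0.26 = 0.0728 m².
630 °C = 903 K.
P = εσAT⁴ = 0.227 × 5.67×10⁻⁸ × 0.0728 × (903)⁴ = 0.227 × 5.67×10⁻⁸ × 0.0728 × 6.65×10^11.
P = 623 W.

P ≈ 623 W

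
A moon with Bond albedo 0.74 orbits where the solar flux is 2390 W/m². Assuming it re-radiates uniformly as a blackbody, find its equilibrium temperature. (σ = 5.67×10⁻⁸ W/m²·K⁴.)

Power absorbed = (1−a)S·πR²; power emitted = 4πR²σT⁴. Equating and cancelling πR²:
T = ((1−a)S / 4σ)^(1/4) = (621 / (4 × 5.67×10⁻⁸))^(1/4) = (2.74×10^9)^(1/4).
T = 229 K.

T ≈ 229 K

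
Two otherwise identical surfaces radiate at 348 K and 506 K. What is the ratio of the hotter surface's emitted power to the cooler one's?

P ∝ T⁴, so the ratio is (506/348)⁴ = (1.454)⁴ = 4.47.

ratio ≈ 4.47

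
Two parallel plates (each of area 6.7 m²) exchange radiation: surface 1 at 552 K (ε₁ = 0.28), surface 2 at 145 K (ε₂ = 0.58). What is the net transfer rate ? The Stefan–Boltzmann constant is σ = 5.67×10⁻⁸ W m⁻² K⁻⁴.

For two large parallel gray plates, q = σ(T₁⁴ − T₂⁴) / (1/ε₁ + 1/ε₂ − 1).
1/ε₁ + 1/ε₂ − 1 = 1/0.28 + 1/0.58 − 1 = 4.296.
T₁⁴ − T₂⁴ = 9.28×10^10 − 4.42×10^8 = 9.24×10^10 K⁴.
q = 5.67×10⁻⁸ × 9.24×10^10 / 4.296 = 1220 W/m².
Q = q·A = 1220 × 6.7 = 8170 W.

Q ≈ 8170 W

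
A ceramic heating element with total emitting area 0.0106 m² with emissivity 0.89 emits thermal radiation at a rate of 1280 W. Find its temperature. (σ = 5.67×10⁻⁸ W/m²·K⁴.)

T ≈ 1240 K

From P = εσAT⁴, T = (P / εσA)^(1/4) = (1280 / (0.89 × 5.67×10⁻⁸ × 0.0106))^(1/4).
T = (2.39×10^12)^(1/4) = 1240 K.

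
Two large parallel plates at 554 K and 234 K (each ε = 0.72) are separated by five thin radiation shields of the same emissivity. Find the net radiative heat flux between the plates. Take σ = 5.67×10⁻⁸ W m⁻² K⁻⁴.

Each of the 6 gaps contributes resistance (2/ε − 1) = 2/0.72 − 1 = 1.778; total = 10.67.
q = σ(T₁⁴ − T₂⁴) / 10.67 = 5.67×10⁻⁸ × 9.12×10^10 / 10.67 = 485 W/m².

q ≈ 485 W/m²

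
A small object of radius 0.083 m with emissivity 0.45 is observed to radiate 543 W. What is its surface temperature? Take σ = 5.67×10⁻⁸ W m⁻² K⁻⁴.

T ≈ 704 K

A = 4πr² = 4π × (0.083)² = 0.0866 m².
From P = εσAT⁴, T = (P / εσA)^(1/4) = (543 / (0.45 × 5.67×10⁻⁸ × 0.0866))^(1/4).
T = (2.46×10^11)^(1/4) = 704 K.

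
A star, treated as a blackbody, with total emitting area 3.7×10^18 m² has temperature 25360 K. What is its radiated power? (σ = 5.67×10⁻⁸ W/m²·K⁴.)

P ≈ 8.68×10^28 W

P = σAT⁴ = 5.67×10⁻⁸ × 3.70×10^18 × (25360)⁴ = 5.67×10⁻⁸ × 3.70×10^18 × 4.14×10^17.
P = 8.68×10^28 W.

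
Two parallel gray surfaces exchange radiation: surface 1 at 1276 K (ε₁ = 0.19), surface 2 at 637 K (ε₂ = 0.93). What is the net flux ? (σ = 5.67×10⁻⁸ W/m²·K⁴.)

q ≈ 26400 W/m²

For two large parallel gray plates, q = σ(T₁⁴ − T₂⁴) / (1/ε₁ + 1/ε₂ − 1).
1/ε₁ + 1/ε₂ − 1 = 1/0.19 + 1/0.93 − 1 = 5.338.
T₁⁴ − T₂⁴ = 2.65×10^12 − 1.65×10^11 = 2.49×10^12 K⁴.
q = 5.67×10⁻⁸ × 2.49×10^12 / 5.338 = 26400 W/m².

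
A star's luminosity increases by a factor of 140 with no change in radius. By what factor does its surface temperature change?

factor ≈ 3.44

P ∝ T⁴ ⇒ T ∝ P^(1/4), so T scales by (140)^(1/4) = 3.44.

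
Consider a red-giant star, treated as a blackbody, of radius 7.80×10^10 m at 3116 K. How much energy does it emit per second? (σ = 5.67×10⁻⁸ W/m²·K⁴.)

P ≈ 4.09×10^29 W

A = 4πr² = 4π × (7.80×10^10)² = 7.65×10^22 m².
P = σAT⁴ = 5.67×10⁻⁸ × 7.65×10^22 × (3116)⁴ = 5.67×10⁻⁸ × 7.65×10^22 × 9.43×10^13.
P = 4.09×10^29 W.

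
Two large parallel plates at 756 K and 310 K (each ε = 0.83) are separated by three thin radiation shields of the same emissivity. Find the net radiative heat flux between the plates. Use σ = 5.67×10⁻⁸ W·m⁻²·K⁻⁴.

q ≈ 3190 W/m²

Each of the 4 gaps contributes resistance (2/ε − 1) = 2/0.83 − 1 = 1.410; total = 5.639.
q = σ(T₁⁴ − T₂⁴) / 5.639 = 5.67×10⁻⁸ × 3.17×10^11 / 5.639 = 3190 W/m².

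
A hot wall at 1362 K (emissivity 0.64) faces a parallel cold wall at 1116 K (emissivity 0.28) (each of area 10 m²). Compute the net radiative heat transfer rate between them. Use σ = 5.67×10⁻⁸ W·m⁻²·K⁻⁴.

For two large parallel gray plates, q = σ(T₁⁴ − T₂⁴) / (1/ε₁ + 1/ε₂ − 1).
1/ε₁ + 1/ε₂ − 1 = 1/0.64 + 1/0.28 − 1 = 4.134.
T₁⁴ − T₂⁴ = 3.44×10^12 − 1.55×10^12 = 1.89×10^12 K⁴.
q = 5.67×10⁻⁸ × 1.89×10^12 / 4.134 = 25900 W/m².
Q = q·A = 25900 × 10 = 2.59×10^5 W.

Q ≈ 2.59×10^5 W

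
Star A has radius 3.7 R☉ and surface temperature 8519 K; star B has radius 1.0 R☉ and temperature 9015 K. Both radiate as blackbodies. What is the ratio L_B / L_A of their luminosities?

L = 4πR²σT⁴ ∝ R²T⁴, so L_B/L_A = (1.0/3.7)² × (9015/8519)⁴ = 0.0730 × 1.25 = 0.0916.

L_B/L_A ≈ 0.0916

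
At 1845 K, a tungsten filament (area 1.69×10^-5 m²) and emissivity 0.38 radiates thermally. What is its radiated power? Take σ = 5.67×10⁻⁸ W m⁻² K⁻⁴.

P = εσAT⁴ = 0.38 × 5.67×10⁻⁸ × 1.69×10^-5 × (1845)⁴ = 0.38 × 5.67×10⁻⁸ × 1.69×10^-5 × 1.16×10^13.
P = 4.22 W.

P ≈ 4.22 W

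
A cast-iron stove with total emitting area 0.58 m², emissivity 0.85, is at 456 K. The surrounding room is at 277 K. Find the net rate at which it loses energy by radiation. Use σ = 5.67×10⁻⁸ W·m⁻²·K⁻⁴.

Q ≈ 1040 W

Q = εσA(T⁴ − T_s⁴). T⁴ − T_s⁴ = (456)⁴ − (277)⁴ = 4.32×10^10 − 5.89×10^9 = 3.74×10^10 K⁴.
Q = 0.85 × 5.67×10⁻⁸ × 0.580 × 3.74×10^10 = 1040 W.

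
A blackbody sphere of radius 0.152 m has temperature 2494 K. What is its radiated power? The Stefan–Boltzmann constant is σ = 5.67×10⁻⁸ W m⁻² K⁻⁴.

A = 4πr² = 4π × (0.152)² = 0.290 m².
P = σAT⁴ = 5.67×10⁻⁸ × 0.290 × (2494)⁴ = 5.67×10⁻⁸ × 0.290 × 3.87×10^13.
P = 6.37×10^5 W.

P ≈ 6.37×10^5 W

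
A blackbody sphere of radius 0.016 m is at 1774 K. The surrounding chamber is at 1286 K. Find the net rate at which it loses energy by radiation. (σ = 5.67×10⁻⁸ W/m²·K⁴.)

A = 4πr² = 4π × (0.016)² = 3.22×10^-3 m².
Q = σA(T⁴ − T_s⁴). T⁴ − T_s⁴ = (1774)⁴ − (1286)⁴ = 9.90×10^12 − 2.74×10^12 = 7.17×10^12 K⁴.
Q = 5.67×10⁻⁸ × 3.22×10^-3 × 7.17×10^12 = 1310 W.

Q ≈ 1310 W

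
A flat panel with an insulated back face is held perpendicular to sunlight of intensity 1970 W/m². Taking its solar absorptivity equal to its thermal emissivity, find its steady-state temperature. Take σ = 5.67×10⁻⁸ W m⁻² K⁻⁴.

T ≈ 432 K

Absorbed flux αS = emitted flux εσT⁴ (one radiating face); with α = ε, T = (S/σ)^(1/4).
T = (1970 / 5.67×10⁻⁸)^(1/4) = (3.47×10^10)^(1/4).
T = 432 K.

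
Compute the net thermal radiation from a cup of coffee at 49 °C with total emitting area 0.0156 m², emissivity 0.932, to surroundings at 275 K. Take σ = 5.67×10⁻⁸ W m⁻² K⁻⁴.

Q ≈ 4.15 W

Convert: 49 °C = 322 K.
Q = εσA(T⁴ − T_s⁴). T⁴ − T_s⁴ = (322)⁴ − (275)⁴ = 1.08×10^10 − 5.72×10^9 = 5.03×10^9 K⁴.
Q = 0.932 × 5.67×10⁻⁸ × 0.0156 × 5.03×10^9 = 4.15 W.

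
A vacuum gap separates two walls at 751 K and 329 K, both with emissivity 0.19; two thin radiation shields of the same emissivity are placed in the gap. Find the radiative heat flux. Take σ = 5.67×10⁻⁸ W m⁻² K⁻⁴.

Each of the 3 gaps contributes resistance (2/ε − 1) = 2/0.19 − 1 = 9.526; total = 28.58.
q = σ(T₁⁴ − T₂⁴) / 28.58 = 5.67×10⁻⁸ × 3.06×10^11 / 28.58 = 608 W/m².

q ≈ 608 W/m²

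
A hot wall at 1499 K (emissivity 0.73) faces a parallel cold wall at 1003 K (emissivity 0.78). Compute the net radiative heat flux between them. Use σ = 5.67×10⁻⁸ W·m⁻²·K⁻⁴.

For two large parallel gray plates, q = σ(T₁⁴ − T₂⁴) / (1/ε₁ + 1/ε₂ − 1).
1/ε₁ + 1/ε₂ − 1 = 1/0.73 + 1/0.78 − 1 = 1.652.
T₁⁴ − T₂⁴ = 5.05×10^12 − 1.01×10^12 = 4.04×10^12 K⁴.
q = 5.67×10⁻⁸ × 4.04×10^12 / 1.652 = 1.39×10^5 W/m².

q ≈ 1.39×10^5 W/m²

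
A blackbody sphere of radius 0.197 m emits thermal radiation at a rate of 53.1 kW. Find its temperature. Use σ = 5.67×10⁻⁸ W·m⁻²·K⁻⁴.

A = 4πr² = 4π × (0.197)² = 0.488 m².
From P = σAT⁴, T = (P / σA)^(1/4) = (53100 / (5.67×10⁻⁸ × 0.488))^(1/4).
T = (1.92×10^12)^(1/4) = 1180 K.

T ≈ 1180 K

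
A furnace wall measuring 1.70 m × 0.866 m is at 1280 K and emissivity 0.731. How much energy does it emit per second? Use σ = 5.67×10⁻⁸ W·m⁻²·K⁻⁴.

P ≈ 1.64×10^5 W

A = 1.70 × 0.866 = 1.47 m².
P = εσAT⁴ = 0.731 × 5.67×10⁻⁸ × 1.47 × (1280)⁴ = 0.731 × 5.67×10⁻⁸ × 1.47 × 2.68×10^12.
P = 1.64×10^5 W.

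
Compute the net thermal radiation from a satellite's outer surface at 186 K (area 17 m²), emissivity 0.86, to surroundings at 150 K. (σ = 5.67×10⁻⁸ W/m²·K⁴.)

Q ≈ 573 W

Q = εσA(T⁴ − T_s⁴). T⁴ − T_s⁴ = (186)⁴ − (150)⁴ = 1.20×10^9 − 5.06×10^8 = 6.91×10^8 K⁴.
Q = 0.86 × 5.67×10⁻⁸ × 17.0 × 6.91×10^8 = 573 W.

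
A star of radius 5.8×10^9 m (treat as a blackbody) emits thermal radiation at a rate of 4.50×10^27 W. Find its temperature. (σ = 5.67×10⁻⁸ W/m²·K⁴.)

T ≈ 3700 K

A = 4πr² = 4π × (5.8×10^9)² = 4.23×10^20 m².
From P = σAT⁴, T = (P / σA)^(1/4) = (4.50×10^27 / (5.67×10⁻⁸ × 4.23×10^20))^(1/4).
T = (1.88×10^14)^(1/4) = 3700 K.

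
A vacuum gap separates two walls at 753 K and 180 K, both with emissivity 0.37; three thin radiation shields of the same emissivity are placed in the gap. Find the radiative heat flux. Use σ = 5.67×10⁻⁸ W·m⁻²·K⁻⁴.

Each of the 4 gaps contributes resistance (2/ε − 1) = 2/0.37 − 1 = 4.405; total = 17.62.
q = σ(T₁⁴ − T₂⁴) / 17.62 = 5.67×10⁻⁸ × 3.20×10^11 / 17.62 = 1030 W/m².

q ≈ 1030 W/m²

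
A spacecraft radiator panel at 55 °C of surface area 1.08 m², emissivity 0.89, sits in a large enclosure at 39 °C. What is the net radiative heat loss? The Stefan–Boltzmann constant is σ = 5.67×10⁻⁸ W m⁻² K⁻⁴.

Q ≈ 114 W

Convert: 55 °C = 328 K; 39 °C = 312 K.
Q = εσA(T⁴ − T_s⁴). T⁴ − T_s⁴ = (328)⁴ − (312)⁴ = 1.16×10^10 − 9.48×10^9 = 2.10×10^9 K⁴.
Q = 0.89 × 5.67×10⁻⁸ × 1.08 × 2.10×10^9 = 114 W.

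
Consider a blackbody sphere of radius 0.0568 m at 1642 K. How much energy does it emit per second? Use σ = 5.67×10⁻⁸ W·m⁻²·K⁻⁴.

A = 4πr² = 4π × (0.0568)² = 0.0405 m².
P = σAT⁴ = 5.67×10⁻⁸ × 0.0405 × (1642)⁴ = 5.67×10⁻⁸ × 0.0405 × 7.27×10^12.
P = 16700 W.

P ≈ 16700 W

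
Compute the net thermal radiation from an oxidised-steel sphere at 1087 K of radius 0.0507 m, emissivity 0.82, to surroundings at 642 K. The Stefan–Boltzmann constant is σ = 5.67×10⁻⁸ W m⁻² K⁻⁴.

Q ≈ 1840 W

A = 4πr² = 4π × (0.0507)² = 0.0323 m².
Q = εσA(T⁴ − T_s⁴). T⁴ − T_s⁴ = (1087)⁴ − (642)⁴ = 1.40×10^12 − 1.70×10^11 = 1.23×10^12 K⁴.
Q = 0.82 × 5.67×10⁻⁸ × 0.0323 × 1.23×10^12 = 1840 W.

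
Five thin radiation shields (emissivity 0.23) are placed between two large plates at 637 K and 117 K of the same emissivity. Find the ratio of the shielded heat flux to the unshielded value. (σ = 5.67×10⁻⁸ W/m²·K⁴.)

With N identical shields there are N+1 = 6 gaps in series, each with the same radiative resistance, so the flux falls to 1/(N+1) of its unshielded value.

ratio ≈ 0.167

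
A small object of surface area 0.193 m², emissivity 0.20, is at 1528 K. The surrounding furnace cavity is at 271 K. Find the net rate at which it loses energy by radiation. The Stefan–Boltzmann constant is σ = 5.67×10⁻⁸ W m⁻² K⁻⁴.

Q = εσA(T⁴ − T_s⁴). T⁴ − T_s⁴ = (1528)⁴ − (271)⁴ = 5.45×10^12 − 5.39×10^9 = 5.45×10^12 K⁴.
Q = 0.20 × 5.67×10⁻⁸ × 0.193 × 5.45×10^12 = 11900 W.

Q ≈ 11900 W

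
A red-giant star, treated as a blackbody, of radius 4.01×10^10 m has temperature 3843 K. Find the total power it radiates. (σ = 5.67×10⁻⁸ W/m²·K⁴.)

A = 4πr² = 4π × (4.01×10^10)² = 2.02×10^22 m².
P = σAT⁴ = 5.67×10⁻⁸ × 2.02×10^22 × (3843)⁴ = 5.67×10⁻⁸ × 2.02×10^22 × 2.18×10^14.
P = 2.50×10^29 W.

P ≈ 2.50×10^29 W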